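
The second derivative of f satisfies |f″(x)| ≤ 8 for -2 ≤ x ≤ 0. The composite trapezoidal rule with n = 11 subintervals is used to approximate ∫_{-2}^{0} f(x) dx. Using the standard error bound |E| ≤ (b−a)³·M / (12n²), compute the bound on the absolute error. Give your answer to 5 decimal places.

|E| ≤ (2)³·8 / (12·11²) = 64/1452 = 0.04408.

0.04408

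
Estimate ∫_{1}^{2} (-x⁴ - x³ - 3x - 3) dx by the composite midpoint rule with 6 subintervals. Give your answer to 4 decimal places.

h = (2 − 1)/6 = 0.166667.
Midpoints m₁,…,m₆ = 1.083333, 1.25, 1.416667, 1.583333, 1.75, 1.916667.
f(m₁)=-8.898775, f(m₂)=-11.14453125, f(m₃)=-14.120997, f(m₄)=-18.004099, f(m₅)=-22.98828125, f(m₆)=-29.286507.
h·[f(m₁) + f(m₂) + f(m₃) + f(m₄) + f(m₅) + f(m₆)] = 0.166667·(-104.443191) = -17.4072.

-17.4072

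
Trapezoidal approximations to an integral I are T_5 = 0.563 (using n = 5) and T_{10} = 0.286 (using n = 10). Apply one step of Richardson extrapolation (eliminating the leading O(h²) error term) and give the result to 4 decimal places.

R = (4·T_{10} − T_5) / 3 = (4·0.286 − 0.563)/3 = (0.581)/3 = 0.1937.

0.1937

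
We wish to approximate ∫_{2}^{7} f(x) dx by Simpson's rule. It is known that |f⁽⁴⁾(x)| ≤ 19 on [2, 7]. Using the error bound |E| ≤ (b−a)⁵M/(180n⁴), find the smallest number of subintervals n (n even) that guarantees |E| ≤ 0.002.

Need 59375/(180n⁴) ≤ 0.002.
n⁴ ≥ 59375/(180·0.002) = 164931 ⇒ n ≥ 20.1523, so the smallest even n is 22. (n must be even for Simpson's rule.)

22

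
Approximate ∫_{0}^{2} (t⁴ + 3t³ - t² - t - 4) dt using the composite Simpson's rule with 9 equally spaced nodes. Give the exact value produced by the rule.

5.734375

h = (2 − 0)/8 = 0.25.
Nodes t₀,…,t₈ = 0, 0.25, 0.5, 0.75, 1, 1.25, 1.5, 1.75, 2.
f(t) = t⁴ + 3t³ - t² - t - 4: f₀=-4, f₁=-4.26171875, f₂=-4.3125, f₃=-3.73046875, f₄=-2, f₅=1.48828125, f₆=7.4375, f₇=16.64453125, f₈=30.
(h/3)·[f₀ + 4f₁ + 2f₂ + 4f₃ + 2f₄ + 4f₅ + 2f₆ + 4f₇ + f₈] = 0.083333·(68.8125) = 5.734375.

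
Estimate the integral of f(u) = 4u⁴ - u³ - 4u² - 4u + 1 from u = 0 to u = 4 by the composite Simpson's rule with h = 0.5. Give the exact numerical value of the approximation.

h = (4 − 0)/8 = 0.5.
Nodes u₀,…,u₈ = 0, 0.5, 1, 1.5, 2, 2.5, 3, 3.5, 4.
f(u) = 4u⁴ - u³ - 4u² - 4u + 1: f₀=1, f₁=-1.875, f₂=-4, f₃=2.875, f₄=33, f₅=106.625, f₆=250, f₇=495.375, f₈=881.
(h/3)·[f₀ + 4f₁ + 2f₂ + 4f₃ + 2f₄ + 4f₅ + 2f₆ + 4f₇ + f₈] = 0.166667·(3852) = 642.

642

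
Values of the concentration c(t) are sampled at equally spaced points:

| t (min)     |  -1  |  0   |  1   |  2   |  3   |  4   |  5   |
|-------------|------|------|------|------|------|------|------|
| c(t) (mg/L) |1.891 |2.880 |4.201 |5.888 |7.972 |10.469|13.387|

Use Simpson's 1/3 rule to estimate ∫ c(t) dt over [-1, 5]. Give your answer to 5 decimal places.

h = 1, n = 6.
(h/3)·[y₀ + 4y₁ + 2y₂ + 4y₃ + 2y₄ + 4y₅ + y₆] = 0.333333·(116.572) = 38.85733.

38.85733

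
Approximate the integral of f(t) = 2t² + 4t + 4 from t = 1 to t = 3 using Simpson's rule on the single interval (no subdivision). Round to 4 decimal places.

41.3333

S = (b−a)/6 · [f(1) + 4f(2) + f(3)] = 0.333333·[10 + 4·20 + 34] = 41.3333.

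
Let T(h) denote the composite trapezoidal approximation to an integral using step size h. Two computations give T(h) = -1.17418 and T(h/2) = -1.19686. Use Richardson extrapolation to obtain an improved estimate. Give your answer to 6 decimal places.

R = (4·T(h/2) − T(h)) / 3 = (4·(-1.19686) − (-1.17418))/3 = (-3.61326)/3 = -1.204420.

-1.204420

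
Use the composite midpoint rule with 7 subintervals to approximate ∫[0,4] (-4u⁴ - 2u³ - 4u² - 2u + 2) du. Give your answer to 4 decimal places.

-1024.9096

h = (4 − 0)/7 = 0.571429.
Midpoints m₁,…,m₇ = 0.285714, 0.857143, 1.428571, 2, 2.571429, 3.142857, 3.714286.
f(m₁)=1.028738, f(m₂)=-6.071637, f(m₃)=-31.511037, f(m₄)=-98, f(m₅)=-238.484798, f(m₆)=-496.147439, f(m₇)=-924.405664.
h·[f(m₁) + f(m₂) + f(m₃) + f(m₄) + f(m₅) + f(m₆) + f(m₇)] = 0.571429·(-1793.591837) = -1024.9096.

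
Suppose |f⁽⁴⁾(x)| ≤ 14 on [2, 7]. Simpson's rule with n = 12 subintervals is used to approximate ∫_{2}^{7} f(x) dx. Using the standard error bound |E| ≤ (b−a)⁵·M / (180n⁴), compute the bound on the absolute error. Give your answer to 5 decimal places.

0.01172

|E| ≤ (5)⁵·14 / (180·12⁴) = 43750/3732480 = 0.01172.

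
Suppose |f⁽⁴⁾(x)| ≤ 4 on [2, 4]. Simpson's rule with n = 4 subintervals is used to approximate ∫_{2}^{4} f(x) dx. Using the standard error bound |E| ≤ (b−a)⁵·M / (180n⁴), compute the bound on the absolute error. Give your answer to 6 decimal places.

0.002778

|E| ≤ (2)⁵·4 / (180·4⁴) = 128/46080 = 0.002778.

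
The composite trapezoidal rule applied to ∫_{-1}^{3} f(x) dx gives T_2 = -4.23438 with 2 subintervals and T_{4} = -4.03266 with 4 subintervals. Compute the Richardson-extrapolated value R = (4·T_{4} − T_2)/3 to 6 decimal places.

-3.965420

R = (4·T_{4} − T_2) / 3 = (4·(-4.03266) − (-4.23438))/3 = (-11.89626)/3 = -3.965420.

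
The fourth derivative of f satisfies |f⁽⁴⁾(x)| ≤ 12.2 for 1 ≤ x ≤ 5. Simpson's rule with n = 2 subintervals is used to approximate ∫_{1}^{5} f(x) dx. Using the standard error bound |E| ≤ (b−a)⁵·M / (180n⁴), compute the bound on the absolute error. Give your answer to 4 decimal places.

4.3378

|E| ≤ (4)⁵·12.2 / (180·2⁴) = 12492.8/2880 = 4.3378.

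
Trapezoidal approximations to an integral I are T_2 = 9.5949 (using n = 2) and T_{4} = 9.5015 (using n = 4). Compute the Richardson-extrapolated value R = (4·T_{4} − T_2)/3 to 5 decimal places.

9.47037

R = (4·T_{4} − T_2) / 3 = (4·9.5015 − 9.5949)/3 = (28.4111)/3 = 9.47037.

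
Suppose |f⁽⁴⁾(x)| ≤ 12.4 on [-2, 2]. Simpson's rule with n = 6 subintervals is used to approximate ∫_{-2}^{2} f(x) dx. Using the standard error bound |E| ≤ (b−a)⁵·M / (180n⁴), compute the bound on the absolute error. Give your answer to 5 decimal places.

0.05443

|E| ≤ (4)⁵·12.4 / (180·6⁴) = 12697.6/233280 = 0.05443.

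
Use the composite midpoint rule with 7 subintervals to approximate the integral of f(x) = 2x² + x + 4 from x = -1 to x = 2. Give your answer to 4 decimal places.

19.4082

h = (2 − (-1))/7 = 0.428571.
Midpoints m₁,…,m₇ = -0.785714, -0.357143, 0.071429, 0.5, 0.928571, 1.357143, 1.785714.
f(m₁)=4.448980, f(m₂)=3.897959, f(m₃)=4.081633, f(m₄)=5, f(m₅)=6.653061, f(m₆)=9.040816, f(m₇)=12.163265.
h·[f(m₁) + f(m₂) + f(m₃) + f(m₄) + f(m₅) + f(m₆) + f(m₇)] = 0.428571·(45.285714) = 19.4082.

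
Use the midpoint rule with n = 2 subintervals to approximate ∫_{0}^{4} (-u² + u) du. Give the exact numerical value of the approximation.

-12

h = (4 − 0)/2 = 2.
Midpoints m₁,…,m₂ = 1, 3.
f(m₁)=0, f(m₂)=-6.
h·[f(m₁) + f(m₂)] = 2·(-6) = -12.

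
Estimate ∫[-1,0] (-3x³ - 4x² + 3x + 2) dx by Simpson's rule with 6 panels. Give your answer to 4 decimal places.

h = (0 − (-1))/6 = 0.166667.
Nodes x₀,…,x₆ = -1, -0.833333, -0.666667, -0.5, -0.333333, -0.166667, 0.
f(x) = -3x³ - 4x² + 3x + 2: f₀=-2, f₁=-1.541667, f₂=-0.888889, f₃=-0.125, f₄=0.666667, f₅=1.402778, f₆=2.
(h/3)·[f₀ + 4f₁ + 2f₂ + 4f₃ + 2f₄ + 4f₅ + f₆] = 0.055556·(-1.5) = -0.0833.

-0.0833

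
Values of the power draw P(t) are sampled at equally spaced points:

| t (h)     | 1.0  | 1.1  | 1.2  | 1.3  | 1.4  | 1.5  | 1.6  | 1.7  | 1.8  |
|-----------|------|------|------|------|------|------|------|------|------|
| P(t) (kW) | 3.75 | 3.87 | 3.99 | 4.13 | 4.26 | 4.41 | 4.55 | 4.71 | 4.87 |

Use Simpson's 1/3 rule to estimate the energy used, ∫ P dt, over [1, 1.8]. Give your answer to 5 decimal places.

h = 0.1, n = 8.
(h/3)·[y₀ + 4y₁ + 2y₂ + 4y₃ + 2y₄ + 4y₅ + 2y₆ + 4y₇ + y₈] = 0.033333·(102.70) = 3.42333.

3.42333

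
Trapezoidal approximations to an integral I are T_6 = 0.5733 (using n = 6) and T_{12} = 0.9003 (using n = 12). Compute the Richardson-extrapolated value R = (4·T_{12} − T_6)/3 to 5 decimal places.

1.00930

R = (4·T_{12} − T_6) / 3 = (4·0.9003 − 0.5733)/3 = (3.0279)/3 = 1.00930.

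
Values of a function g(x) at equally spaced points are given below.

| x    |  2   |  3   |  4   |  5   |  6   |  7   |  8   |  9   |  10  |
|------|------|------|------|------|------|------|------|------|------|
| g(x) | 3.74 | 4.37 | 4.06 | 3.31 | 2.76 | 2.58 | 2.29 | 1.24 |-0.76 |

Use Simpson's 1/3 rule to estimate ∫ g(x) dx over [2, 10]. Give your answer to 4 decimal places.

h = 1, n = 8.
(h/3)·[y₀ + 4y₁ + 2y₂ + 4y₃ + 2y₄ + 4y₅ + 2y₆ + 4y₇ + y₈] = 0.333333·(67.20) = 22.4000.

22.4000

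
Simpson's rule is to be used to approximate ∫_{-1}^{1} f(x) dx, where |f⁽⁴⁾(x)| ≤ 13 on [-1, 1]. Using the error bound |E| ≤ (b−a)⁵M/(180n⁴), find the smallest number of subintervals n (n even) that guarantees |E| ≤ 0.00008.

14

Need 416/(180n⁴) ≤ 0.00008.
n⁴ ≥ 416/(180·0.00008) = 28888.9 ⇒ n ≥ 13.0372, so the smallest even n is 14. (n must be even for Simpson's rule.)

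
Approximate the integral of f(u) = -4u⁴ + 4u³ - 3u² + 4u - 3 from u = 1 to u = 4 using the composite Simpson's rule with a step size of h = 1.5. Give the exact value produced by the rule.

-613.5

h = (4 − 1)/2 = 1.5.
Nodes u₀,…,u₂ = 1, 2.5, 4.
f(u) = -4u⁴ + 4u³ - 3u² + 4u - 3: f₀=-2, f₁=-105.5, f₂=-803.
(h/3)·[f₀ + 4f₁ + f₂] = 0.5·(-1227) = -613.5.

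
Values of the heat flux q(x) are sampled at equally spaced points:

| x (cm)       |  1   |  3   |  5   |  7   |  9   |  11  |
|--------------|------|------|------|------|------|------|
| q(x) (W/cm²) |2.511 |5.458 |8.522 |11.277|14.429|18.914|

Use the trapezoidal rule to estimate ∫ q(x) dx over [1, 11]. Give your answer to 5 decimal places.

100.79700

h = 2, n = 5.
(h/2)·[y₀ + 2y₁ + 2y₂ + 2y₃ + 2y₄ + y₅] = 1·(100.797) = 100.79700.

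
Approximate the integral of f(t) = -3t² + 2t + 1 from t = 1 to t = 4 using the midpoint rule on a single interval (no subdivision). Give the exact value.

M = (b−a)·f(2.5) = 3·(-12.75) = -38.25.

-38.25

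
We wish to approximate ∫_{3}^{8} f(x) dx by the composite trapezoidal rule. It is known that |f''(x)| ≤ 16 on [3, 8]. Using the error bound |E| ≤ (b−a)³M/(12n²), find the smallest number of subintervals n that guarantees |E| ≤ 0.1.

Need 2000/(12n²) ≤ 0.1.
n² ≥ 2000/(12·0.1) = 1666.67 ⇒ n ≥ 40.8248, so the smallest n is 41.

41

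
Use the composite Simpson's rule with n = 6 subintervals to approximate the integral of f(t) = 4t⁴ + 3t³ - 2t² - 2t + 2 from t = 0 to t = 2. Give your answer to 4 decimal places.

h = (2 − 0)/6 = 0.333333.
Nodes t₀,…,t₆ = 0, 0.333333, 0.666667, 1, 1.333333, 1.666667, 2.
f(t) = 4t⁴ + 3t³ - 2t² - 2t + 2: f₀=2, f₁=1.271605, f₂=1.456790, f₃=5, f₄=15.530864, f₅=37.864198, f₆=78.
(h/3)·[f₀ + 4f₁ + 2f₂ + 4f₃ + 2f₄ + 4f₅ + f₆] = 0.111111·(290.518519) = 32.2798.

32.2798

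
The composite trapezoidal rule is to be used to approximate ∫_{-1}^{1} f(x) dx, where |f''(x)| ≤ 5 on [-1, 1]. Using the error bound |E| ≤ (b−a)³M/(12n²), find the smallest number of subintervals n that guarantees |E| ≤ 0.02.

Need 40/(12n²) ≤ 0.02.
n² ≥ 40/(12·0.02) = 166.667 ⇒ n ≥ 12.9099, so the smallest n is 13.

13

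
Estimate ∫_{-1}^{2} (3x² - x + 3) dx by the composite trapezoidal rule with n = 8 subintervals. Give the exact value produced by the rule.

h = (2 − (-1))/8 = 0.375.
Nodes x₀,…,x₈ = -1, -0.625, -0.25, 0.125, 0.5, 0.875, 1.25, 1.625, 2.
f(x) = 3x² - x + 3: f₀=7, f₁=4.796875, f₂=3.4375, f₃=2.921875, f₄=3.25, f₅=4.421875, f₆=6.4375, f₇=9.296875, f₈=13.
(h/2)·[f₀ + 2f₁ + 2f₂ + 2f₃ + 2f₄ + 2f₅ + 2f₆ + 2f₇ + f₈] = 0.1875·(89.125) = 16.7109375.

16.7109375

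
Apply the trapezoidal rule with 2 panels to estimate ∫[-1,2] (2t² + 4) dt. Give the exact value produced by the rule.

20.25

h = (2 − (-1))/2 = 1.5.
Nodes t₀,…,t₂ = -1, 0.5, 2.
f(t) = 2t² + 4: f₀=6, f₁=4.5, f₂=12.
(h/2)·[f₀ + 2f₁ + f₂] = 0.75·(27) = 20.25.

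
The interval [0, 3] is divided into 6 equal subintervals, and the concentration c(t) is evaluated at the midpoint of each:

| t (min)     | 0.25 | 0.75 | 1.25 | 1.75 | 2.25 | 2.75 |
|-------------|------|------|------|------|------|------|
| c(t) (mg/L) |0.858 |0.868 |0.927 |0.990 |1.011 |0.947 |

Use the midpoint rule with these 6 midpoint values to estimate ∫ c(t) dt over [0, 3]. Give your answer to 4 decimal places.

h = 0.5, n = 6.
h·[y(m₁) + y(m₂) + y(m₃) + y(m₄) + y(m₅) + y(m₆)] = 0.5·(5.601) = 2.8005.

2.8005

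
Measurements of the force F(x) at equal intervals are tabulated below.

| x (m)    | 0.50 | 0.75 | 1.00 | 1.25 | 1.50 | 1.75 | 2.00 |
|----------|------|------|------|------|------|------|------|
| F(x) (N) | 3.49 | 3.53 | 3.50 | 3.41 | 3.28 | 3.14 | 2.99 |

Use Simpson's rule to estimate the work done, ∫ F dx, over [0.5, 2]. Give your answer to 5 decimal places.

h = 0.25, n = 6.
(h/3)·[y₀ + 4y₁ + 2y₂ + 4y₃ + 2y₄ + 4y₅ + y₆] = 0.083333·(60.36) = 5.03000.

5.03000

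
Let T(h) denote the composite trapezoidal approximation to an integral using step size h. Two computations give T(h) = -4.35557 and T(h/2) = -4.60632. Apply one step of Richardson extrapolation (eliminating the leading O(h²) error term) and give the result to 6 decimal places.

R = (4·T(h/2) − T(h)) / 3 = (4·(-4.60632) − (-4.35557))/3 = (-14.06971)/3 = -4.689903.

-4.689903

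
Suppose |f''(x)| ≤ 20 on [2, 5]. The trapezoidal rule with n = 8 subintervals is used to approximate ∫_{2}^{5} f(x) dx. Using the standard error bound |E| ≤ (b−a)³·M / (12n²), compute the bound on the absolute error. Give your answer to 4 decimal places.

0.7031

|E| ≤ (3)³·20 / (12·8²) = 540/768 = 0.7031.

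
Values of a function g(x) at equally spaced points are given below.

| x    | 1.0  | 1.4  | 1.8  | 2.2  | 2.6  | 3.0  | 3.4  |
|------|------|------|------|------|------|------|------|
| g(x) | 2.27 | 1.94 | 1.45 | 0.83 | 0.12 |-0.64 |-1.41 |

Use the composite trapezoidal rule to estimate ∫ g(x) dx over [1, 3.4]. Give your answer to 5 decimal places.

1.65200

h = 0.4, n = 6.
(h/2)·[y₀ + 2y₁ + 2y₂ + 2y₃ + 2y₄ + 2y₅ + y₆] = 0.2·(8.26) = 1.65200.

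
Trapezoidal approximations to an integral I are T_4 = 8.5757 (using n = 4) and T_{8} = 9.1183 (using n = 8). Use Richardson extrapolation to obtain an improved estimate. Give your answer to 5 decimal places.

9.29917

R = (4·T_{8} − T_4) / 3 = (4·9.1183 − 8.5757)/3 = (27.8975)/3 = 9.29917.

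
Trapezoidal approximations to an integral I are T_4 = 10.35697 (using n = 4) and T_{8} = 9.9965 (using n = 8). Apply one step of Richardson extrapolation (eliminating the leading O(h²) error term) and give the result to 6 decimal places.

9.876343

R = (4·T_{8} − T_4) / 3 = (4·9.9965 − 10.35697)/3 = (29.62903)/3 = 9.876343.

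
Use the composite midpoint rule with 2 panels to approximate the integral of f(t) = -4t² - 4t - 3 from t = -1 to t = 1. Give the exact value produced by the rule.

h = (1 − (-1))/2 = 1.
Midpoints m₁,…,m₂ = -0.5, 0.5.
f(m₁)=-2, f(m₂)=-6.
h·[f(m₁) + f(m₂)] = 1·(-8) = -8.

-8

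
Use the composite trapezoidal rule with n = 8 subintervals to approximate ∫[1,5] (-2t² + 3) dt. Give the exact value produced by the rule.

h = (5 − 1)/8 = 0.5.
Nodes t₀,…,t₈ = 1, 1.5, 2, 2.5, 3, 3.5, 4, 4.5, 5.
f(t) = -2t² + 3: f₀=1, f₁=-1.5, f₂=-5, f₃=-9.5, f₄=-15, f₅=-21.5, f₆=-29, f₇=-37.5, f₈=-47.
(h/2)·[f₀ + 2f₁ + 2f₂ + 2f₃ + 2f₄ + 2f₅ + 2f₆ + 2f₇ + f₈] = 0.25·(-284) = -71.

-71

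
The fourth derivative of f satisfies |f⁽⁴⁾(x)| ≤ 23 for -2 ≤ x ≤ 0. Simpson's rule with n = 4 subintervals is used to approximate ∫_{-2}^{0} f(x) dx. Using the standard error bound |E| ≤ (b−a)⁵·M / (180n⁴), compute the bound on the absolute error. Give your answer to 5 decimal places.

0.01597

|E| ≤ (2)⁵·23 / (180·4⁴) = 736/46080 = 0.01597.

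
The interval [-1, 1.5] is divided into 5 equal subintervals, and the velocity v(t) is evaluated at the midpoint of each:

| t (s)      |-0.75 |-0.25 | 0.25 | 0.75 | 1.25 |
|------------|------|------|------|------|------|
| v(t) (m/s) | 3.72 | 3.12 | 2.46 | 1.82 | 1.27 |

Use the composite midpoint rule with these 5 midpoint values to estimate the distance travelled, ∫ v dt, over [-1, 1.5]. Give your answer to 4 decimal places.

6.1950

h = 0.5, n = 5.
h·[y(m₁) + y(m₂) + y(m₃) + y(m₄) + y(m₅)] = 0.5·(12.39) = 6.1950.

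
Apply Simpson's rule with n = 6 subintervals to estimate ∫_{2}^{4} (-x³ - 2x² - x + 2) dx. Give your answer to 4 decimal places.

-99.3333

h = (4 − 2)/6 = 0.333333.
Nodes x₀,…,x₆ = 2, 2.333333, 2.666667, 3, 3.333333, 3.666667, 4.
f(x) = -x³ - 2x² - x + 2: f₀=-16, f₁=-23.925926, f₂=-33.851852, f₃=-46, f₄=-60.592593, f₅=-77.851852, f₆=-98.
(h/3)·[f₀ + 4f₁ + 2f₂ + 4f₃ + 2f₄ + 4f₅ + f₆] = 0.111111·(-894) = -99.3333.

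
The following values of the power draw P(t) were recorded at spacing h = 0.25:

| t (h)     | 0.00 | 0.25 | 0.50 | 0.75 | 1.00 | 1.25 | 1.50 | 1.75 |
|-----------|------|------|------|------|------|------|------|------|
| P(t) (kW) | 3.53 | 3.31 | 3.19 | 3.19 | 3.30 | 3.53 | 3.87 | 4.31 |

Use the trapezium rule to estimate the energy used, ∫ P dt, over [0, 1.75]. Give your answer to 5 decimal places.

6.07750

h = 0.25, n = 7.
(h/2)·[y₀ + 2y₁ + 2y₂ + 2y₃ + 2y₄ + 2y₅ + 2y₆ + y₇] = 0.125·(48.62) = 6.07750.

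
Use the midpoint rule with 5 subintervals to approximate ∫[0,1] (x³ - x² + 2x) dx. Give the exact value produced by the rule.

h = (1 − 0)/5 = 0.2.
Midpoints m₁,…,m₅ = 0.1, 0.3, 0.5, 0.7, 0.9.
f(m₁)=0.191, f(m₂)=0.537, f(m₃)=0.875, f(m₄)=1.253, f(m₅)=1.719.
h·[f(m₁) + f(m₂) + f(m₃) + f(m₄) + f(m₅)] = 0.2·(4.575) = 0.915.

0.915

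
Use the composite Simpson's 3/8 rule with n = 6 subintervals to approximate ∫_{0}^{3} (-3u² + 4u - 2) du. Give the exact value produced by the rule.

h = (3 − 0)/6 = 0.5.
Nodes u₀,…,u₆ = 0, 0.5, 1, 1.5, 2, 2.5, 3.
f(u) = -3u² + 4u - 2: f₀=-2, f₁=-0.75, f₂=-1, f₃=-2.75, f₄=-6, f₅=-10.75, f₆=-17.
(3h/8)·[f₀ + 3f₁ + 3f₂ + 2f₃ + 3f₄ + 3f₅ + f₆] = 0.1875·(-80) = -15.

-15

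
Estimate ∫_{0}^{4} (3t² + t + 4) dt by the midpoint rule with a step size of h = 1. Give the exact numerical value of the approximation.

87

h = (4 − 0)/4 = 1.
Midpoints m₁,…,m₄ = 0.5, 1.5, 2.5, 3.5.
f(m₁)=5.25, f(m₂)=12.25, f(m₃)=25.25, f(m₄)=44.25.
h·[f(m₁) + f(m₂) + f(m₃) + f(m₄)] = 1·(87) = 87.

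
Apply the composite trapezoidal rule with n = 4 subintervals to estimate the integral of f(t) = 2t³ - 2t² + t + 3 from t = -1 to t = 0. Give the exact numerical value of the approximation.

h = (0 − (-1))/4 = 0.25.
Nodes t₀,…,t₄ = -1, -0.75, -0.5, -0.25, 0.
f(t) = 2t³ - 2t² + t + 3: f₀=-2, f₁=0.28125, f₂=1.75, f₃=2.59375, f₄=3.
(h/2)·[f₀ + 2f₁ + 2f₂ + 2f₃ + f₄] = 0.125·(10.25) = 1.28125.

1.28125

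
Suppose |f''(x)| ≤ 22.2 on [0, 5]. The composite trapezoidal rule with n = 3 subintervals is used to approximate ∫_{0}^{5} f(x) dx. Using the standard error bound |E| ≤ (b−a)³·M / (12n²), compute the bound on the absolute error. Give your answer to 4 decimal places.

|E| ≤ (5)³·22.2 / (12·3²) = 2775/108 = 25.6944.

25.6944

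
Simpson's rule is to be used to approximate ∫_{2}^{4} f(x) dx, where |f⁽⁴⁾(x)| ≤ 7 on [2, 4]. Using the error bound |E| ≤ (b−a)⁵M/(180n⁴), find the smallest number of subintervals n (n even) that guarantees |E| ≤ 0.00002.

Need 224/(180n⁴) ≤ 0.00002.
n⁴ ≥ 224/(180·0.00002) = 62222.2 ⇒ n ≥ 15.7938, so the smallest even n is 16. (n must be even for Simpson's rule.)

16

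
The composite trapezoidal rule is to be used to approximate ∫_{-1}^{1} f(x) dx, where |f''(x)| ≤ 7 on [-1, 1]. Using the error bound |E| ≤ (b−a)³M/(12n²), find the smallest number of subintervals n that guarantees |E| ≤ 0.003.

40

Need 56/(12n²) ≤ 0.003.
n² ≥ 56/(12·0.003) = 1555.56 ⇒ n ≥ 39.4405, so the smallest n is 40.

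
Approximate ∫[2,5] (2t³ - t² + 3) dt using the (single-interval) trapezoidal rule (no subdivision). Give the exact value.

364.5

T = (b−a)/2 · [f(2) + f(5)] = 1.5·[15 + 228] = 364.5.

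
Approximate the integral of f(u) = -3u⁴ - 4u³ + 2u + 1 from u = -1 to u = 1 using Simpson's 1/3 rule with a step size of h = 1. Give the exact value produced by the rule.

0

h = (1 − (-1))/2 = 1.
Nodes u₀,…,u₂ = -1, 0, 1.
f(u) = -3u⁴ - 4u³ + 2u + 1: f₀=0, f₁=1, f₂=-4.
(h/3)·[f₀ + 4f₁ + f₂] = 0.333333·(0) = 0.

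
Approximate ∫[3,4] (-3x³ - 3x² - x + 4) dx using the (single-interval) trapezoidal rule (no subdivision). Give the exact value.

-173.5

T = (b−a)/2 · [f(3) + f(4)] = 0.5·[(-107) + (-240)] = -173.5.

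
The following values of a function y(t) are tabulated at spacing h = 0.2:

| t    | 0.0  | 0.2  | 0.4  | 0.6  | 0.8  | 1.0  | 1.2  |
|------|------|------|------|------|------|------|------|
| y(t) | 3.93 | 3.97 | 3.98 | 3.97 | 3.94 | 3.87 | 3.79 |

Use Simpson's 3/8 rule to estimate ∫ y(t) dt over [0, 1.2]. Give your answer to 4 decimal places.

h = 0.2, n = 6.
(3h/8)·[y₀ + 3y₁ + 3y₂ + 2y₃ + 3y₄ + 3y₅ + y₆] = 0.075·(62.94) = 4.7205.

4.7205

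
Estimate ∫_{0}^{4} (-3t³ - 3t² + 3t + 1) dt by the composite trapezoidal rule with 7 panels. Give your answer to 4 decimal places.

h = (4 − 0)/7 = 0.571429.
Nodes t₀,…,t₇ = 0, 0.571429, 1.142857, 1.714286, 2.285714, 2.857143, 3.428571, 4.
f(t) = -3t³ - 3t² + 3t + 1: f₀=1, f₁=1.174927, f₂=-3.967930, f₃=-17.787172, f₄=-43.641399, f₅=-84.889213, f₆=-144.889213, f₇=-227.
(h/2)·[f₀ + 2f₁ + 2f₂ + 2f₃ + 2f₄ + 2f₅ + 2f₆ + f₇] = 0.285714·(-814) = -232.5714.

-232.5714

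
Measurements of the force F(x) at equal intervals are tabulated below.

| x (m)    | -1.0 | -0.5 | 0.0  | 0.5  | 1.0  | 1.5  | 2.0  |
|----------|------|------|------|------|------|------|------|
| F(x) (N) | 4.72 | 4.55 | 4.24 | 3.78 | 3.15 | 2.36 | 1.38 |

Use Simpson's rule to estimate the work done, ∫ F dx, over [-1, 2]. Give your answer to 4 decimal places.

h = 0.5, n = 6.
(h/3)·[y₀ + 4y₁ + 2y₂ + 4y₃ + 2y₄ + 4y₅ + y₆] = 0.166667·(63.64) = 10.6067.

10.6067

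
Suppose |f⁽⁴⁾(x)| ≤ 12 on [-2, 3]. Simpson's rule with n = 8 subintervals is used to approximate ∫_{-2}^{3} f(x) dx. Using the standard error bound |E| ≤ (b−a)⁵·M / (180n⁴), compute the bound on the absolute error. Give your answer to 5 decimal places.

|E| ≤ (5)⁵·12 / (180·8⁴) = 37500/737280 = 0.05086.

0.05086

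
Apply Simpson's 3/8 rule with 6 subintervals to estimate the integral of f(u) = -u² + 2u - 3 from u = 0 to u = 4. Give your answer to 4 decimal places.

-17.3333

h = (4 − 0)/6 = 0.666667.
Nodes u₀,…,u₆ = 0, 0.666667, 1.333333, 2, 2.666667, 3.333333, 4.
f(u) = -u² + 2u - 3: f₀=-3, f₁=-2.111111, f₂=-2.111111, f₃=-3, f₄=-4.777778, f₅=-7.444444, f₆=-11.
(3h/8)·[f₀ + 3f₁ + 3f₂ + 2f₃ + 3f₄ + 3f₅ + f₆] = 0.25·(-69.333333) = -17.3333.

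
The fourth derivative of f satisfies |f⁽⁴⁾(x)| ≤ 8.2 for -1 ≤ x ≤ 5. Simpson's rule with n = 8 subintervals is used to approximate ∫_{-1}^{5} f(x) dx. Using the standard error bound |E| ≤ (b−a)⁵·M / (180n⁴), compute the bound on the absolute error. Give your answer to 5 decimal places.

|E| ≤ (6)⁵·8.2 / (180·8⁴) = 63763.2/737280 = 0.08648.

0.08648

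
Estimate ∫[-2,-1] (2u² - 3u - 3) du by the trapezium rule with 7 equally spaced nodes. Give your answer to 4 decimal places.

6.1759

h = (-1 − (-2))/6 = 0.166667.
Nodes u₀,…,u₆ = -2, -1.833333, -1.666667, -1.5, -1.333333, -1.166667, -1.
f(u) = 2u² - 3u - 3: f₀=11, f₁=9.222222, f₂=7.555556, f₃=6, f₄=4.555556, f₅=3.222222, f₆=2.
(h/2)·[f₀ + 2f₁ + 2f₂ + 2f₃ + 2f₄ + 2f₅ + f₆] = 0.083333·(74.111111) = 6.1759.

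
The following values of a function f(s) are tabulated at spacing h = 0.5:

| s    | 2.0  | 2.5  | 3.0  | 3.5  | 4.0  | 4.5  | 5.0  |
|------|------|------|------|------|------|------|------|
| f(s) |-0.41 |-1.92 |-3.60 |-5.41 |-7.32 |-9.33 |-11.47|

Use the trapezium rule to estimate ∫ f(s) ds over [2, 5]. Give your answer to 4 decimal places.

-16.7600

h = 0.5, n = 6.
(h/2)·[y₀ + 2y₁ + 2y₂ + 2y₃ + 2y₄ + 2y₅ + y₆] = 0.25·(-67.04) = -16.7600.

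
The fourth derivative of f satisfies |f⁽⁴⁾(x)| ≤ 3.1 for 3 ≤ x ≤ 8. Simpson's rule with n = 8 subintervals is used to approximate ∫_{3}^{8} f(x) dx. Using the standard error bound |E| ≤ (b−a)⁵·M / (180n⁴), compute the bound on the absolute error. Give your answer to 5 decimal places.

0.01314

|E| ≤ (5)⁵·3.1 / (180·8⁴) = 9687.5/737280 = 0.01314.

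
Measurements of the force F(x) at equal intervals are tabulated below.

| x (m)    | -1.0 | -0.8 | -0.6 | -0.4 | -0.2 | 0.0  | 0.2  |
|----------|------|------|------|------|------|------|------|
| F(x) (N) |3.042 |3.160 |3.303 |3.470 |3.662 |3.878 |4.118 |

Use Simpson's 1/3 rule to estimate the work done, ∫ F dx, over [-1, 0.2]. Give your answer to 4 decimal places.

h = 0.2, n = 6.
(h/3)·[y₀ + 4y₁ + 2y₂ + 4y₃ + 2y₄ + 4y₅ + y₆] = 0.066667·(63.122) = 4.2081.

4.2081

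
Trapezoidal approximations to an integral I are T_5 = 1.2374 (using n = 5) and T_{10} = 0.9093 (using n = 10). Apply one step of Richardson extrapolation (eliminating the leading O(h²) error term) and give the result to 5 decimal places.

R = (4·T_{10} − T_5) / 3 = (4·0.9093 − 1.2374)/3 = (2.3998)/3 = 0.79993.

0.79993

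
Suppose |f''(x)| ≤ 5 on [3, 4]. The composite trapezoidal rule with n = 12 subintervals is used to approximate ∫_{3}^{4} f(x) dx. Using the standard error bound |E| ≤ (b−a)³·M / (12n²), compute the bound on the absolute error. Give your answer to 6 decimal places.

|E| ≤ (1)³·5 / (12·12²) = 5/1728 = 0.002894.

0.002894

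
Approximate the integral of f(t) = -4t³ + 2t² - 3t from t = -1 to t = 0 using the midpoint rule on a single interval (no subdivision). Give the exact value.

M = (b−a)·f(-0.5) = 1·(2.5) = 2.5.

2.5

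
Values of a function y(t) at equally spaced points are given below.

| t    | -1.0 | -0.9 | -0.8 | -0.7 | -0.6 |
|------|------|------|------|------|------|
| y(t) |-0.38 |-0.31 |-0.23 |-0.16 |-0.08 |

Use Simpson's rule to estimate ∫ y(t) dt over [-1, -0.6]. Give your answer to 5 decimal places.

h = 0.1, n = 4.
(h/3)·[y₀ + 4y₁ + 2y₂ + 4y₃ + y₄] = 0.033333·(-2.80) = -0.09333.

-0.09333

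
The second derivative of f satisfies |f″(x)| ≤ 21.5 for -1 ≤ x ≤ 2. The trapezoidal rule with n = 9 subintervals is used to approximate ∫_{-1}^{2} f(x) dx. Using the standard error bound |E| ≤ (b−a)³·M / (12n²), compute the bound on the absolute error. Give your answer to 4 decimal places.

|E| ≤ (3)³·21.5 / (12·9²) = 580.5/972 = 0.5972.

0.5972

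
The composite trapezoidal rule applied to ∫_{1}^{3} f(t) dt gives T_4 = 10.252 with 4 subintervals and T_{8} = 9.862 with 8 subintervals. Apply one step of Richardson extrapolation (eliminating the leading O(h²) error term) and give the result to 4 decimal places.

R = (4·T_{8} − T_4) / 3 = (4·9.862 − 10.252)/3 = (29.196)/3 = 9.7320.

9.7320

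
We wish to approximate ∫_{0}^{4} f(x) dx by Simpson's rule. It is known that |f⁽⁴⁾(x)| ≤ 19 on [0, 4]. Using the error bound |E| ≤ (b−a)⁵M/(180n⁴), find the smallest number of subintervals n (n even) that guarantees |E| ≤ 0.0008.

Need 19456/(180n⁴) ≤ 0.0008.
n⁴ ≥ 19456/(180·0.0008) = 135111 ⇒ n ≥ 19.1722, so the smallest even n is 20. (n must be even for Simpson's rule.)

20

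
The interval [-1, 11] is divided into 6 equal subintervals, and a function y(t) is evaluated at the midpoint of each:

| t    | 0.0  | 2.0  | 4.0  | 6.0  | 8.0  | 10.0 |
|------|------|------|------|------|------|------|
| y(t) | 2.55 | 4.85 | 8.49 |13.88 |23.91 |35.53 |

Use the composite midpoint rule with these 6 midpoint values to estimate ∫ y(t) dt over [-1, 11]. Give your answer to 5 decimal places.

178.42000

h = 2, n = 6.
h·[y(m₁) + y(m₂) + y(m₃) + y(m₄) + y(m₅) + y(m₆)] = 2·(89.21) = 178.42000.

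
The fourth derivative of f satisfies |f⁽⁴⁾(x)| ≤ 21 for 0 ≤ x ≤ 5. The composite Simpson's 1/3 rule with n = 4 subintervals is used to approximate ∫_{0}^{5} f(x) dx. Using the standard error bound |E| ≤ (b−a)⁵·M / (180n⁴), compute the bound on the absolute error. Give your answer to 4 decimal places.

|E| ≤ (5)⁵·21 / (180·4⁴) = 65625/46080 = 1.4242.

1.4242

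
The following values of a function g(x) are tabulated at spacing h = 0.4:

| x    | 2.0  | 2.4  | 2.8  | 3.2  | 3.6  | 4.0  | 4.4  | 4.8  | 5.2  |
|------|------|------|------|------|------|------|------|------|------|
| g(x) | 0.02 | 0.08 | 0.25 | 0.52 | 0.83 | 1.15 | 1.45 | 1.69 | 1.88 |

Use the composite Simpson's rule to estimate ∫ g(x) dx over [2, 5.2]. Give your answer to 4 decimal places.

2.7627

h = 0.4, n = 8.
(h/3)·[y₀ + 4y₁ + 2y₂ + 4y₃ + 2y₄ + 4y₅ + 2y₆ + 4y₇ + y₈] = 0.133333·(20.72) = 2.7627.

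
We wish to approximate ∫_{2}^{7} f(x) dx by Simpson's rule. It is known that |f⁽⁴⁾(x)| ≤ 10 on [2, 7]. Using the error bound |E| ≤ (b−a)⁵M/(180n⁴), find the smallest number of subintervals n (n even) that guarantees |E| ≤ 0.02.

10

Need 31250/(180n⁴) ≤ 0.02.
n⁴ ≥ 31250/(180·0.02) = 8680.56 ⇒ n ≥ 9.6524, so the smallest even n is 10. (n must be even for Simpson's rule.)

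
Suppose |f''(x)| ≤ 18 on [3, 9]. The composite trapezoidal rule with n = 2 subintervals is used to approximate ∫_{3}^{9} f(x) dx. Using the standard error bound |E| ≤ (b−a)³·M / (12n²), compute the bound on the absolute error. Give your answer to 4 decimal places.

81.0000

|E| ≤ (6)³·18 / (12·2²) = 3888/48 = 81.0000.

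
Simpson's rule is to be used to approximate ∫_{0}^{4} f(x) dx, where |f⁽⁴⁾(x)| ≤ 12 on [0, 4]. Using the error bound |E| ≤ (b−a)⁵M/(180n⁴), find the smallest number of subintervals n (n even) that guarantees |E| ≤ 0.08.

Need 12288/(180n⁴) ≤ 0.08.
n⁴ ≥ 12288/(180·0.08) = 853.333 ⇒ n ≥ 5.4048, so the smallest even n is 6. (n must be even for Simpson's rule.)

6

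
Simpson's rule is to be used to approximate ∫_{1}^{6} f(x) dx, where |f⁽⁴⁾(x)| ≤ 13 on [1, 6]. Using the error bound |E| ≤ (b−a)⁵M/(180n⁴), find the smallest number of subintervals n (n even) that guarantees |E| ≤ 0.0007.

Need 40625/(180n⁴) ≤ 0.0007.
n⁴ ≥ 40625/(180·0.0007) = 322421 ⇒ n ≥ 23.8290, so the smallest even n is 24. (n must be even for Simpson's rule.)

24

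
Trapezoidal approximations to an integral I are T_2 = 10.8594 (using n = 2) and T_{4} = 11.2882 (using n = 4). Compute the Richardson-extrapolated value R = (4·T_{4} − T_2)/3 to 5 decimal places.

11.43113

R = (4·T_{4} − T_2) / 3 = (4·11.2882 − 10.8594)/3 = (34.2934)/3 = 11.43113.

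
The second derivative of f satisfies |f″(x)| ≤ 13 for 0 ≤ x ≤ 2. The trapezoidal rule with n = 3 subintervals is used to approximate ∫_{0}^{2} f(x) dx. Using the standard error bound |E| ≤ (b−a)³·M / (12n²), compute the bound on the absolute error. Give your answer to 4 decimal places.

|E| ≤ (2)³·13 / (12·3²) = 104/108 = 0.9630.

0.9630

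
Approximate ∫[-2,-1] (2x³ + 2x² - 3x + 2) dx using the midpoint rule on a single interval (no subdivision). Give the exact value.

M = (b−a)·f(-1.5) = 1·(4.25) = 4.25.

4.25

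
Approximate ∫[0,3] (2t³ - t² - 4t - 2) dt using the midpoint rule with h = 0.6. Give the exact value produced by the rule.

6.78

h = (3 − 0)/5 = 0.6.
Midpoints m₁,…,m₅ = 0.3, 0.9, 1.5, 2.1, 2.7.
f(m₁)=-3.236, f(m₂)=-4.952, f(m₃)=-3.5, f(m₄)=3.712, f(m₅)=19.276.
h·[f(m₁) + f(m₂) + f(m₃) + f(m₄) + f(m₅)] = 0.6·(11.3) = 6.78.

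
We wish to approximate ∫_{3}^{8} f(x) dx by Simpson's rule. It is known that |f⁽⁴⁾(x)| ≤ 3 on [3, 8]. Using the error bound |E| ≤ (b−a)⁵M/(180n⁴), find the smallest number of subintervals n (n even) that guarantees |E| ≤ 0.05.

Need 9375/(180n⁴) ≤ 0.05.
n⁴ ≥ 9375/(180·0.05) = 1041.67 ⇒ n ≥ 5.6811, so the smallest even n is 6. (n must be even for Simpson's rule.)

6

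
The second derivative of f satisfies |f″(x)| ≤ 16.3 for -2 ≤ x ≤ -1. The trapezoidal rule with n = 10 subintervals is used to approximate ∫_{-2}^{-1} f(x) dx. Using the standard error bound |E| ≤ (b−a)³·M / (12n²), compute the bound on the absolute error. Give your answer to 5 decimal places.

|E| ≤ (1)³·16.3 / (12·10²) = 16.3/1200 = 0.01358.

0.01358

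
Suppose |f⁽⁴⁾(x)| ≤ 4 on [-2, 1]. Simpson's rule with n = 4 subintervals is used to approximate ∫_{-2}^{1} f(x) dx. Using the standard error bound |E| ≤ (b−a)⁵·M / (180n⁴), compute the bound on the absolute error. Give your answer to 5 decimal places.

0.02109

|E| ≤ (3)⁵·4 / (180·4⁴) = 972/46080 = 0.02109.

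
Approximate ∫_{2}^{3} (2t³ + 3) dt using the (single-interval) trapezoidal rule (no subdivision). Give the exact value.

38

T = (b−a)/2 · [f(2) + f(3)] = 0.5·[19 + 57] = 38.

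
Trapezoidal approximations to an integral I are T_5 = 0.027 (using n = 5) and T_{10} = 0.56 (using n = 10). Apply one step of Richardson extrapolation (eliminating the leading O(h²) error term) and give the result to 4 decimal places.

R = (4·T_{10} − T_5) / 3 = (4·0.56 − 0.027)/3 = (2.213)/3 = 0.7377.

0.7377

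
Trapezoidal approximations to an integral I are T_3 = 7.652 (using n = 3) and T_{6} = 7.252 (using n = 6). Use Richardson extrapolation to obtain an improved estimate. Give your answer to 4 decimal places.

7.1187

R = (4·T_{6} − T_3) / 3 = (4·7.252 − 7.652)/3 = (21.356)/3 = 7.1187.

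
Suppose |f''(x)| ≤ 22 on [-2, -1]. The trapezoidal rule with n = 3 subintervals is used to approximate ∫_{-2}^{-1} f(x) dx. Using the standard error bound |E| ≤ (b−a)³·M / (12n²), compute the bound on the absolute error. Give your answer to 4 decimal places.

|E| ≤ (1)³·22 / (12·3²) = 22/108 = 0.2037.

0.2037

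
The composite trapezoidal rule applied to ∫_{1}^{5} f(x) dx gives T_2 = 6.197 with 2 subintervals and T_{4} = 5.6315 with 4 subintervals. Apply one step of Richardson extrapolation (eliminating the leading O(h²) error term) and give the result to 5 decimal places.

R = (4·T_{4} − T_2) / 3 = (4·5.6315 − 6.197)/3 = (16.3290)/3 = 5.44300.

5.44300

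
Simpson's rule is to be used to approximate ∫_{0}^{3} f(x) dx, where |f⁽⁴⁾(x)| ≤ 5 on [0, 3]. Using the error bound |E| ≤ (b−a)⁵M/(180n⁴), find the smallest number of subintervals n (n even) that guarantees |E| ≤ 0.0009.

10

Need 1215/(180n⁴) ≤ 0.0009.
n⁴ ≥ 1215/(180·0.0009) = 7500 ⇒ n ≥ 9.3060, so the smallest even n is 10. (n must be even for Simpson's rule.)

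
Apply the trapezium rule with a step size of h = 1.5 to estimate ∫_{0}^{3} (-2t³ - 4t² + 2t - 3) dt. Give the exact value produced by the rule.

h = (3 − 0)/2 = 1.5.
Nodes t₀,…,t₂ = 0, 1.5, 3.
f(t) = -2t³ - 4t² + 2t - 3: f₀=-3, f₁=-15.75, f₂=-87.
(h/2)·[f₀ + 2f₁ + f₂] = 0.75·(-121.5) = -91.125.

-91.125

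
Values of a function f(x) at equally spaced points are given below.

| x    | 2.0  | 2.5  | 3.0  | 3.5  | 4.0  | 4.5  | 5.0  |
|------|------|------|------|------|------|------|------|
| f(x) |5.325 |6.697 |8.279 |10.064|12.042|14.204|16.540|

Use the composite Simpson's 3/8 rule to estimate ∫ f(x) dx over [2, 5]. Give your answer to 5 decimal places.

31.06106

h = 0.5, n = 6.
(3h/8)·[y₀ + 3y₁ + 3y₂ + 2y₃ + 3y₄ + 3y₅ + y₆] = 0.1875·(165.659) = 31.06106.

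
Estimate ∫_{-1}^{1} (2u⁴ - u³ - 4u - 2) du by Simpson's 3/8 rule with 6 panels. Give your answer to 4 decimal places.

h = (1 − (-1))/6 = 0.333333.
Nodes u₀,…,u₆ = -1, -0.666667, -0.333333, 0, 0.333333, 0.666667, 1.
f(u) = 2u⁴ - u³ - 4u - 2: f₀=5, f₁=1.358025, f₂=-0.604938, f₃=-2, f₄=-3.345679, f₅=-4.567901, f₆=-5.
(3h/8)·[f₀ + 3f₁ + 3f₂ + 2f₃ + 3f₄ + 3f₅ + f₆] = 0.125·(-25.481481) = -3.1852.

-3.1852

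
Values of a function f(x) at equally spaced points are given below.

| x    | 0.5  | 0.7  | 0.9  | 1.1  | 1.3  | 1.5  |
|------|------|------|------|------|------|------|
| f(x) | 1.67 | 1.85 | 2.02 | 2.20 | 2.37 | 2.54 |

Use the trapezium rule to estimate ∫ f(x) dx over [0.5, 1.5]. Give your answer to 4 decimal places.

2.1090

h = 0.2, n = 5.
(h/2)·[y₀ + 2y₁ + 2y₂ + 2y₃ + 2y₄ + y₅] = 0.1·(21.09) = 2.1090.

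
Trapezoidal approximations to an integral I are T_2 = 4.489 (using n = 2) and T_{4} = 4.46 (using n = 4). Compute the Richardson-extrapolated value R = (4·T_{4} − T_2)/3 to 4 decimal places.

R = (4·T_{4} − T_2) / 3 = (4·4.46 − 4.489)/3 = (13.351)/3 = 4.4503.

4.4503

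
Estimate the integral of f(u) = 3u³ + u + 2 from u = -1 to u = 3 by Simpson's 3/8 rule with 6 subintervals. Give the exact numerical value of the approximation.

72

h = (3 − (-1))/6 = 0.666667.
Nodes u₀,…,u₆ = -1, -0.333333, 0.333333, 1, 1.666667, 2.333333, 3.
f(u) = 3u³ + u + 2: f₀=-2, f₁=1.555556, f₂=2.444444, f₃=6, f₄=17.555556, f₅=42.444444, f₆=86.
(3h/8)·[f₀ + 3f₁ + 3f₂ + 2f₃ + 3f₄ + 3f₅ + f₆] = 0.25·(288) = 72.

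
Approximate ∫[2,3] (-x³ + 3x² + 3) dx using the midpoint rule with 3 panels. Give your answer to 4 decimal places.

5.7917

h = (3 − 2)/3 = 0.333333.
Midpoints m₁,…,m₃ = 2.166667, 2.5, 2.833333.
f(m₁)=6.912037, f(m₂)=6.125, f(m₃)=4.337963.
h·[f(m₁) + f(m₂) + f(m₃)] = 0.333333·(17.375) = 5.7917.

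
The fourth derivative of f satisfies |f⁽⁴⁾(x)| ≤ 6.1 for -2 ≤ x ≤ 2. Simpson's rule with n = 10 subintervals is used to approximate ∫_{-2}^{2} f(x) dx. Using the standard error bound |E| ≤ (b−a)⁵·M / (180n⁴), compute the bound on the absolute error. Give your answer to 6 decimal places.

0.003470

|E| ≤ (4)⁵·6.1 / (180·10⁴) = 6246.4/1800000 = 0.003470.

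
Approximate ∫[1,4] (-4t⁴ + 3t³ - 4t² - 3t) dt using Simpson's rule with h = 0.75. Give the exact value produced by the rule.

-734.15625

h = (4 − 1)/4 = 0.75.
Nodes t₀,…,t₄ = 1, 1.75, 2.5, 3.25, 4.
f(t) = -4t⁴ + 3t³ - 4t² - 3t: f₀=-8, f₁=-38.9375, f₂=-141.875, f₃=-395.28125, f₄=-908.
(h/3)·[f₀ + 4f₁ + 2f₂ + 4f₃ + f₄] = 0.25·(-2936.625) = -734.15625.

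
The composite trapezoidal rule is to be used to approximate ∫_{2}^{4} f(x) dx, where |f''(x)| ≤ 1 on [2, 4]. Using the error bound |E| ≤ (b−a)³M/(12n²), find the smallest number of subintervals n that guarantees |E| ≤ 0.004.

13

Need 8/(12n²) ≤ 0.004.
n² ≥ 8/(12·0.004) = 166.667 ⇒ n ≥ 12.9099, so the smallest n is 13.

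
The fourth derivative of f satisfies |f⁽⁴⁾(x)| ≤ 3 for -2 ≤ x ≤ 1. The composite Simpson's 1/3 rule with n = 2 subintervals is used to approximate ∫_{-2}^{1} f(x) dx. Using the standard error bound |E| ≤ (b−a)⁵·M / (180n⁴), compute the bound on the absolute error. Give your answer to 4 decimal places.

|E| ≤ (3)⁵·3 / (180·2⁴) = 729/2880 = 0.2531.

0.2531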